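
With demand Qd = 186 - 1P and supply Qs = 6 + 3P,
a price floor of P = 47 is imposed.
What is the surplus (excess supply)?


At P = 47:
Qd = 186 - 1*47 = 139
Qs = 6 + 3*47 = 147
Surplus = Qs - Qd = 147 - 139 = 8

8


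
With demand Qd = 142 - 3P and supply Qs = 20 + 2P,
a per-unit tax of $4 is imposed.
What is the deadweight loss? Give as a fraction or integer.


Pre-tax equilibrium quantity: Q* = 344/5
Post-tax equilibrium quantity: Q_tax = 64
Reduction in quantity: Q* - Q_tax = 24/5
DWL = (1/2) * tax * (Q* - Q_tax)
DWL = (1/2) * 4 * 24/5 = 48/5

48/5


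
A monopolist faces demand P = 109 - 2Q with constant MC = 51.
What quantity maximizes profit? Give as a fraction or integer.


TR = P*Q = (109 - 2Q)Q = 109Q - 2Q^2
MR = dTR/dQ = 109 - 4Q
Set MR = MC:
109 - 4Q = 51
58 = 4Q
Q* = 58/4 = 29/2

29/2


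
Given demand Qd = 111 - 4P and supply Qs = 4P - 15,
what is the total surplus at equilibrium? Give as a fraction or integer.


Find equilibrium: 111 - 4P = 4P - 15
111 + 15 = 8P
P* = 126/8 = 63/4
Q* = 4*63/4 - 15 = 48
Inverse demand: P = 111/4 - Q/4, so P_max = 111/4
Inverse supply: P = 15/4 + Q/4, so P_min = 15/4
CS = (1/2) * 48 * (111/4 - 63/4) = 288
PS = (1/2) * 48 * (63/4 - 15/4) = 288
TS = CS + PS = 288 + 288 = 576

576


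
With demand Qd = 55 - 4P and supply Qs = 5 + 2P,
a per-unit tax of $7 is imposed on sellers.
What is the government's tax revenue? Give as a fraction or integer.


With tax on sellers, new supply: Qs' = 5 + 2(P - 7)
= 2P - 9
New equilibrium quantity:
Q_new = 37/3
Tax revenue = tax * Q_new = 7 * 37/3 = 259/3

259/3


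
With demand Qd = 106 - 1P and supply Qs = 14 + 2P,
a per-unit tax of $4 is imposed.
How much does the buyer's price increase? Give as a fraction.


With a per-unit tax, the buyer's price increase depends on relative slopes.
Supply slope: d = 2, Demand slope: b = 1
Buyer's price increase = d * tax / (b + d)
= 2 * 4 / (1 + 2)
= 8 / 3 = 8/3

8/3


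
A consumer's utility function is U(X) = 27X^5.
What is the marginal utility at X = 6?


MU = dU/dX = 27*5*X^(5-1)
MU = 135*X^4
At X = 6:
MU = 135 * 6^4
MU = 135 * 1296 = 174960

174960


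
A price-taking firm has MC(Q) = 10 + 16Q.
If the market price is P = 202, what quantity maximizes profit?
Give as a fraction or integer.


In perfect competition, profit is maximized where P = MC.
202 = 10 + 16Q
192 = 16Q
Q* = 192/16 = 12

12


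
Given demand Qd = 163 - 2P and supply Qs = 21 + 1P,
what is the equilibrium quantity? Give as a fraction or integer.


First find equilibrium price:
163 - 2P = 21 + 1P
P* = 142/3 = 142/3
Then substitute into demand:
Q* = 163 - 2 * 142/3 = 205/3

205/3


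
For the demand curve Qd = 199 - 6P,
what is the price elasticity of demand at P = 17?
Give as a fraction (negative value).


dQ/dP = -6
At P = 17: Q = 199 - 6*17 = 97
E = (dQ/dP)(P/Q) = (-6)(17/97) = -102/97

-102/97


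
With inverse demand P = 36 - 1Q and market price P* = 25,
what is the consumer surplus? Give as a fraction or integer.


Maximum willingness to pay (at Q=0): P_max = 36
Quantity demanded at P* = 25:
Q* = (36 - 25)/1 = 11
CS = (1/2) * Q* * (P_max - P*)
CS = (1/2) * 11 * (36 - 25)
CS = (1/2) * 11 * 11 = 121/2

121/2


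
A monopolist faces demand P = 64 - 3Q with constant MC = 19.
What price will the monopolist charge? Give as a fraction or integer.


MR = 64 - 6Q
Set MR = MC: 64 - 6Q = 19
Q* = 15/2
Substitute into demand:
P* = 64 - 3*15/2 = 83/2

83/2


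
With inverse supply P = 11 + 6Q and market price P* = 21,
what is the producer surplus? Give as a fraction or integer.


Minimum supply price (at Q=0): P_min = 11
Quantity supplied at P* = 21:
Q* = (21 - 11)/6 = 5/3
PS = (1/2) * Q* * (P* - P_min)
PS = (1/2) * 5/3 * (21 - 11)
PS = (1/2) * 5/3 * 10 = 25/3

25/3


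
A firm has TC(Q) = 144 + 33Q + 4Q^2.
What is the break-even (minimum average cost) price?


AC(Q) = 144/Q + 33 + 4Q
To minimize: dAC/dQ = -144/Q^2 + 4 = 0
Q^2 = 144/4 = 36
Q* = 6
Min AC = 144/6 + 33 + 4*6
Min AC = 24 + 33 + 24 = 81

81


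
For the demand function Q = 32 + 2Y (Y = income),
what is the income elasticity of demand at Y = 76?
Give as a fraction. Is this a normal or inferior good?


dQ/dY = 2
At Y = 76: Q = 32 + 2*76 = 184
Ey = (dQ/dY)(Y/Q) = 2 * 76 / 184 = 19/23
Since Ey > 0, this is a normal good.

19/23 (normal good)


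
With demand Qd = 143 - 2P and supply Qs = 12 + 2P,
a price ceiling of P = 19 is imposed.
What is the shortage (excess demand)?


At P = 19:
Qd = 143 - 2*19 = 105
Qs = 12 + 2*19 = 50
Shortage = Qd - Qs = 105 - 50 = 55

55


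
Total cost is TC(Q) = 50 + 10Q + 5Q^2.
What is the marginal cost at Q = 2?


MC = dTC/dQ = 10 + 2*5*Q
At Q = 2:
MC = 10 + 10*2
MC = 10 + 20 = 30

30


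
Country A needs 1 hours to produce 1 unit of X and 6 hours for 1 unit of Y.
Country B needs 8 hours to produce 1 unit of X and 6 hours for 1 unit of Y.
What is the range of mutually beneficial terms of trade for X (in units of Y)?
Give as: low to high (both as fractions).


Opportunity cost of X for Country A = hours_X / hours_Y = 1/6 = 1/6 units of Y
Opportunity cost of X for Country B = hours_X / hours_Y = 8/6 = 4/3 units of Y
Terms of trade must be between the two opportunity costs.
Range: 1/6 to 4/3

1/6 to 4/3


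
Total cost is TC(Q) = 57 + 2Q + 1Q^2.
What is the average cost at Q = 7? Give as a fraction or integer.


TC(7) = 57 + 2*7 + 1*7^2
TC(7) = 57 + 14 + 49 = 120
AC = TC/Q = 120/7 = 120/7

120/7


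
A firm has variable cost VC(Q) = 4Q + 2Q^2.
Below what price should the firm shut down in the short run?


AVC(Q) = VC(Q)/Q = 4 + 2Q
AVC is increasing in Q, so minimum AVC is at Q -> 0+.
Min AVC = 4
The firm should shut down if P < 4.

4


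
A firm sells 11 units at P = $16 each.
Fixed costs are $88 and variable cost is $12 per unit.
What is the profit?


Total Revenue = P * Q = 16 * 11 = $176
Total Cost = FC + VC*Q = 88 + 12*11 = $220
Profit = TR - TC = 176 - 220 = $-44

$-44


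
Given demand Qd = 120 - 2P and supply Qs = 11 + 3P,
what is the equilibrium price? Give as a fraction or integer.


At equilibrium, Qd = Qs.
120 - 2P = 11 + 3P
120 - 11 = 2P + 3P
109 = 5P
P* = 109/5 = 109/5

109/5


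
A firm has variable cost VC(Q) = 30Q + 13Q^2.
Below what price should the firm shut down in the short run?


AVC(Q) = VC(Q)/Q = 30 + 13Q
AVC is increasing in Q, so minimum AVC is at Q -> 0+.
Min AVC = 30
The firm should shut down if P < 30.

30


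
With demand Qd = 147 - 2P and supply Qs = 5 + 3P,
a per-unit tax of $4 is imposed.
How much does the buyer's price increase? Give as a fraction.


With a per-unit tax, the buyer's price increase depends on relative slopes.
Supply slope: d = 3, Demand slope: b = 2
Buyer's price increase = d * tax / (b + d)
= 3 * 4 / (2 + 3)
= 12 / 5 = 12/5

12/5


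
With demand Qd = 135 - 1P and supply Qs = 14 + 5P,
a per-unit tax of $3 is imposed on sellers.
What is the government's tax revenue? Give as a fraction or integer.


With tax on sellers, new supply: Qs' = 14 + 5(P - 3)
= 5P - 1
New equilibrium quantity:
Q_new = 337/3
Tax revenue = tax * Q_new = 3 * 337/3 = 337

337


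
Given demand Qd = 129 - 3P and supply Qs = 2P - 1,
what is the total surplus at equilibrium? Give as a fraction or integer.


Find equilibrium: 129 - 3P = 2P - 1
129 + 1 = 5P
P* = 130/5 = 26
Q* = 2*26 - 1 = 51
Inverse demand: P = 43 - Q/3, so P_max = 43
Inverse supply: P = 1/2 + Q/2, so P_min = 1/2
CS = (1/2) * 51 * (43 - 26) = 867/2
PS = (1/2) * 51 * (26 - 1/2) = 2601/4
TS = CS + PS = 867/2 + 2601/4 = 4335/4

4335/4


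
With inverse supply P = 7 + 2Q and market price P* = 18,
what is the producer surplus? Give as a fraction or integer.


Minimum supply price (at Q=0): P_min = 7
Quantity supplied at P* = 18:
Q* = (18 - 7)/2 = 11/2
PS = (1/2) * Q* * (P* - P_min)
PS = (1/2) * 11/2 * (18 - 7)
PS = (1/2) * 11/2 * 11 = 121/4

121/4


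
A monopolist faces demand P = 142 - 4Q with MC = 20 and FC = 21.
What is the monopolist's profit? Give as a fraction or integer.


MR = MC: 142 - 8Q = 20
Q* = 61/4
P* = 142 - 4*61/4 = 81
Profit = (P* - MC)*Q* - FC
= (81 - 20)*61/4 - 21
= 61*61/4 - 21
= 3721/4 - 21 = 3637/4

3637/4


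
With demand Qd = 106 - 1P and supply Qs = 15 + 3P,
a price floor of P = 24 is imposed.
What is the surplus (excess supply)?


At P = 24:
Qd = 106 - 1*24 = 82
Qs = 15 + 3*24 = 87
Surplus = Qs - Qd = 87 - 82 = 5

5


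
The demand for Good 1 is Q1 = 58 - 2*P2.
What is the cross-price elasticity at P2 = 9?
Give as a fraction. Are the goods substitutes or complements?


dQ1/dP2 = -2
At P2 = 9: Q1 = 58 - 2*9 = 40
Exy = (dQ1/dP2)(P2/Q1) = -2 * 9 / 40 = -9/20
Since Exy < 0, the goods are complements.

-9/20 (complements)


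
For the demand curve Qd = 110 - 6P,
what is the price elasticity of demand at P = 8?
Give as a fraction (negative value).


dQ/dP = -6
At P = 8: Q = 110 - 6*8 = 62
E = (dQ/dP)(P/Q) = (-6)(8/62) = -24/31

-24/31


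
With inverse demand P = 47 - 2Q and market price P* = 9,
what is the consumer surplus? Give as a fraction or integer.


Maximum willingness to pay (at Q=0): P_max = 47
Quantity demanded at P* = 9:
Q* = (47 - 9)/2 = 19
CS = (1/2) * Q* * (P_max - P*)
CS = (1/2) * 19 * (47 - 9)
CS = (1/2) * 19 * 38 = 361

361


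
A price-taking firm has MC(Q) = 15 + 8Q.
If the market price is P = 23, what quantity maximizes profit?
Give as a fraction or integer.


In perfect competition, profit is maximized where P = MC.
23 = 15 + 8Q
8 = 8Q
Q* = 8/8 = 1

1


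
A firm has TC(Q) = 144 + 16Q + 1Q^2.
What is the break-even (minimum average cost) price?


AC(Q) = 144/Q + 16 + 1Q
To minimize: dAC/dQ = -144/Q^2 + 1 = 0
Q^2 = 144/1 = 144
Q* = 12
Min AC = 144/12 + 16 + 1*12
Min AC = 12 + 16 + 12 = 40

40


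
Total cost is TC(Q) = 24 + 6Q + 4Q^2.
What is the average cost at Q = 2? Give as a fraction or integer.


TC(2) = 24 + 6*2 + 4*2^2
TC(2) = 24 + 12 + 16 = 52
AC = TC/Q = 52/2 = 26

26


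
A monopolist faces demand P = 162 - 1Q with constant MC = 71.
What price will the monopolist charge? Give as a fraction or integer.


MR = 162 - 2Q
Set MR = MC: 162 - 2Q = 71
Q* = 91/2
Substitute into demand:
P* = 162 - 1*91/2 = 233/2

233/2


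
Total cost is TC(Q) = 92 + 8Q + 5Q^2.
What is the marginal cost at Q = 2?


MC = dTC/dQ = 8 + 2*5*Q
At Q = 2:
MC = 8 + 10*2
MC = 8 + 20 = 28

28


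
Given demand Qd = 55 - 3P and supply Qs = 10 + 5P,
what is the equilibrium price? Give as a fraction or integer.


At equilibrium, Qd = Qs.
55 - 3P = 10 + 5P
55 - 10 = 3P + 5P
45 = 8P
P* = 45/8 = 45/8

45/8


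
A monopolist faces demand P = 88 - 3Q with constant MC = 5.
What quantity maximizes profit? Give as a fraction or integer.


TR = P*Q = (88 - 3Q)Q = 88Q - 3Q^2
MR = dTR/dQ = 88 - 6Q
Set MR = MC:
88 - 6Q = 5
83 = 6Q
Q* = 83/6 = 83/6

83/6


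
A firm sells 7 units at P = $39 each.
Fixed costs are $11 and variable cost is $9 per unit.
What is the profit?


Total Revenue = P * Q = 39 * 7 = $273
Total Cost = FC + VC*Q = 11 + 9*7 = $74
Profit = TR - TC = 273 - 74 = $199

$199


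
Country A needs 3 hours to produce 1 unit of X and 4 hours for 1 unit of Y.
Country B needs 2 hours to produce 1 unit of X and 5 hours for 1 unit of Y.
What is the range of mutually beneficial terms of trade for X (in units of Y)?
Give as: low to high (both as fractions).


Opportunity cost of X for Country A = hours_X / hours_Y = 3/4 = 3/4 units of Y
Opportunity cost of X for Country B = hours_X / hours_Y = 2/5 = 2/5 units of Y
Terms of trade must be between the two opportunity costs.
Range: 2/5 to 3/4

2/5 to 3/4


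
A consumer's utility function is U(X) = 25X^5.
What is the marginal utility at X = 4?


MU = dU/dX = 25*5*X^(5-1)
MU = 125*X^4
At X = 4:
MU = 125 * 4^4
MU = 125 * 256 = 32000

32000


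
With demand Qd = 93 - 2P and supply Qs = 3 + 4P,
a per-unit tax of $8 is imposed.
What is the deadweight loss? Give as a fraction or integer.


Pre-tax equilibrium quantity: Q* = 63
Post-tax equilibrium quantity: Q_tax = 157/3
Reduction in quantity: Q* - Q_tax = 32/3
DWL = (1/2) * tax * (Q* - Q_tax)
DWL = (1/2) * 8 * 32/3 = 128/3

128/3


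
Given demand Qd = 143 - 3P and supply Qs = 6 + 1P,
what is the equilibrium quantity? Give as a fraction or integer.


First find equilibrium price:
143 - 3P = 6 + 1P
P* = 137/4 = 137/4
Then substitute into demand:
Q* = 143 - 3 * 137/4 = 161/4

161/4


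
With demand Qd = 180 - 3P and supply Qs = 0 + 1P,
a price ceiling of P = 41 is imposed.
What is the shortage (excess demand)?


At P = 41:
Qd = 180 - 3*41 = 57
Qs = 0 + 1*41 = 41
Shortage = Qd - Qs = 57 - 41 = 16

16


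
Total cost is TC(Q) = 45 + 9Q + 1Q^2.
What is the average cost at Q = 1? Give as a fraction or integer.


TC(1) = 45 + 9*1 + 1*1^2
TC(1) = 45 + 9 + 1 = 55
AC = TC/Q = 55/1 = 55

55


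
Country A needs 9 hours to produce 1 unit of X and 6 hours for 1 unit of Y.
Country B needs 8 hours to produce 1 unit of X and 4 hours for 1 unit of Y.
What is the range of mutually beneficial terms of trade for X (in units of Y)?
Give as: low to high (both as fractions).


Opportunity cost of X for Country A = hours_X / hours_Y = 9/6 = 3/2 units of Y
Opportunity cost of X for Country B = hours_X / hours_Y = 8/4 = 2 units of Y
Terms of trade must be between the two opportunity costs.
Range: 3/2 to 2

3/2 to 2


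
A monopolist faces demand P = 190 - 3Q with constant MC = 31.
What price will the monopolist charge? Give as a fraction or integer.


MR = 190 - 6Q
Set MR = MC: 190 - 6Q = 31
Q* = 53/2
Substitute into demand:
P* = 190 - 3*53/2 = 221/2

221/2


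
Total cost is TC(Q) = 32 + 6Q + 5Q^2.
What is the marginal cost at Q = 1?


MC = dTC/dQ = 6 + 2*5*Q
At Q = 1:
MC = 6 + 10*1
MC = 6 + 10 = 16

16


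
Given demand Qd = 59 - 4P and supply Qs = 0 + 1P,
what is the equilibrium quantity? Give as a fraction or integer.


First find equilibrium price:
59 - 4P = 0 + 1P
P* = 59/5 = 59/5
Then substitute into demand:
Q* = 59 - 4 * 59/5 = 59/5

59/5


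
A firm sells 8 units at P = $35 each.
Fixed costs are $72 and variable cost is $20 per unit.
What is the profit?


Total Revenue = P * Q = 35 * 8 = $280
Total Cost = FC + VC*Q = 72 + 20*8 = $232
Profit = TR - TC = 280 - 232 = $48

$48


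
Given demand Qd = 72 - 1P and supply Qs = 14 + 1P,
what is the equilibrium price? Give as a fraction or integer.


At equilibrium, Qd = Qs.
72 - 1P = 14 + 1P
72 - 14 = 1P + 1P
58 = 2P
P* = 58/2 = 29

29


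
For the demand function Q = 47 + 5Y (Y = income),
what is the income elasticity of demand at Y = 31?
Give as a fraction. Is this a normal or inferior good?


dQ/dY = 5
At Y = 31: Q = 47 + 5*31 = 202
Ey = (dQ/dY)(Y/Q) = 5 * 31 / 202 = 155/202
Since Ey > 0, this is a normal good.

155/202 (normal good)


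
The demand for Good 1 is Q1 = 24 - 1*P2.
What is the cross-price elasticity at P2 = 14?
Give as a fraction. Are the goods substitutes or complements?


dQ1/dP2 = -1
At P2 = 14: Q1 = 24 - 1*14 = 10
Exy = (dQ1/dP2)(P2/Q1) = -1 * 14 / 10 = -7/5
Since Exy < 0, the goods are complements.

-7/5 (complements)


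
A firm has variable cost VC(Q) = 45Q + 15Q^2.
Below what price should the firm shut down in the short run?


AVC(Q) = VC(Q)/Q = 45 + 15Q
AVC is increasing in Q, so minimum AVC is at Q -> 0+.
Min AVC = 45
The firm should shut down if P < 45.

45


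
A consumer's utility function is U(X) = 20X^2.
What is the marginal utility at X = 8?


MU = dU/dX = 20*2*X^(2-1)
MU = 40*X^1
At X = 8:
MU = 40 * 8^1
MU = 40 * 8 = 320

320


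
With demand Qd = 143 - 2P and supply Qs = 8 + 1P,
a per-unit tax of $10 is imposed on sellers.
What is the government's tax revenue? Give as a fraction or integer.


With tax on sellers, new supply: Qs' = 8 + 1(P - 10)
= 1P - 2
New equilibrium quantity:
Q_new = 139/3
Tax revenue = tax * Q_new = 10 * 139/3 = 1390/3

1390/3


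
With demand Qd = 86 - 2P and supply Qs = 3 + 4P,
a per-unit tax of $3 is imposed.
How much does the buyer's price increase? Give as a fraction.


With a per-unit tax, the buyer's price increase depends on relative slopes.
Supply slope: d = 4, Demand slope: b = 2
Buyer's price increase = d * tax / (b + d)
= 4 * 3 / (2 + 4)
= 12 / 6 = 2

2


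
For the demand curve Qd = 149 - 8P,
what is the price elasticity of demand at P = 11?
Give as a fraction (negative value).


dQ/dP = -8
At P = 11: Q = 149 - 8*11 = 61
E = (dQ/dP)(P/Q) = (-8)(11/61) = -88/61

-88/61


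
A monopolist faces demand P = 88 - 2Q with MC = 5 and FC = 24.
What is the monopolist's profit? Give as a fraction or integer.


MR = MC: 88 - 4Q = 5
Q* = 83/4
P* = 88 - 2*83/4 = 93/2
Profit = (P* - MC)*Q* - FC
= (93/2 - 5)*83/4 - 24
= 83/2*83/4 - 24
= 6889/8 - 24 = 6697/8

6697/8


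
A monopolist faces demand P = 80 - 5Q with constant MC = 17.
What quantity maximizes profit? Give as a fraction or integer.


TR = P*Q = (80 - 5Q)Q = 80Q - 5Q^2
MR = dTR/dQ = 80 - 10Q
Set MR = MC:
80 - 10Q = 17
63 = 10Q
Q* = 63/10 = 63/10

63/10


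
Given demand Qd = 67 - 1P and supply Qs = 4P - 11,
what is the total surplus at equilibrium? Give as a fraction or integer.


Find equilibrium: 67 - 1P = 4P - 11
67 + 11 = 5P
P* = 78/5 = 78/5
Q* = 4*78/5 - 11 = 257/5
Inverse demand: P = 67 - Q/1, so P_max = 67
Inverse supply: P = 11/4 + Q/4, so P_min = 11/4
CS = (1/2) * 257/5 * (67 - 78/5) = 66049/50
PS = (1/2) * 257/5 * (78/5 - 11/4) = 66049/200
TS = CS + PS = 66049/50 + 66049/200 = 66049/40

66049/40


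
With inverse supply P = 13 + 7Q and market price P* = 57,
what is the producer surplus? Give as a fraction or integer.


Minimum supply price (at Q=0): P_min = 13
Quantity supplied at P* = 57:
Q* = (57 - 13)/7 = 44/7
PS = (1/2) * Q* * (P* - P_min)
PS = (1/2) * 44/7 * (57 - 13)
PS = (1/2) * 44/7 * 44 = 968/7

968/7


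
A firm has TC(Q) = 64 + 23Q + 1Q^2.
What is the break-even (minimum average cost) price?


AC(Q) = 64/Q + 23 + 1Q
To minimize: dAC/dQ = -64/Q^2 + 1 = 0
Q^2 = 64/1 = 64
Q* = 8
Min AC = 64/8 + 23 + 1*8
Min AC = 8 + 23 + 8 = 39

39


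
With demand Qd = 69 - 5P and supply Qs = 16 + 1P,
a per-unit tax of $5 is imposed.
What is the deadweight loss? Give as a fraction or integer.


Pre-tax equilibrium quantity: Q* = 149/6
Post-tax equilibrium quantity: Q_tax = 62/3
Reduction in quantity: Q* - Q_tax = 25/6
DWL = (1/2) * tax * (Q* - Q_tax)
DWL = (1/2) * 5 * 25/6 = 125/12

125/12


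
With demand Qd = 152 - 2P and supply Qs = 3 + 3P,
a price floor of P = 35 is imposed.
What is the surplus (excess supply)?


At P = 35:
Qd = 152 - 2*35 = 82
Qs = 3 + 3*35 = 108
Surplus = Qs - Qd = 108 - 82 = 26

26


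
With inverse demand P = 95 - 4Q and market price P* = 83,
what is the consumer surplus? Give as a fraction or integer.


Maximum willingness to pay (at Q=0): P_max = 95
Quantity demanded at P* = 83:
Q* = (95 - 83)/4 = 3
CS = (1/2) * Q* * (P_max - P*)
CS = (1/2) * 3 * (95 - 83)
CS = (1/2) * 3 * 12 = 18

18


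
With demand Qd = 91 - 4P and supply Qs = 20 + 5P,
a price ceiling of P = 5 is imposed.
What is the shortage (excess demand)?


At P = 5:
Qd = 91 - 4*5 = 71
Qs = 20 + 5*5 = 45
Shortage = Qd - Qs = 71 - 45 = 26

26


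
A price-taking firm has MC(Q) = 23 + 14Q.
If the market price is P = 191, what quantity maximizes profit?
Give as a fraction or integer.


In perfect competition, profit is maximized where P = MC.
191 = 23 + 14Q
168 = 14Q
Q* = 168/14 = 12

12


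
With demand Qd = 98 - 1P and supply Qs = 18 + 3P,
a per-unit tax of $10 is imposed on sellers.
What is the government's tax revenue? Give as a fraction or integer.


With tax on sellers, new supply: Qs' = 18 + 3(P - 10)
= 3P - 12
New equilibrium quantity:
Q_new = 141/2
Tax revenue = tax * Q_new = 10 * 141/2 = 705

705


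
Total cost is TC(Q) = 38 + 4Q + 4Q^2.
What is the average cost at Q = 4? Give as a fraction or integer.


TC(4) = 38 + 4*4 + 4*4^2
TC(4) = 38 + 16 + 64 = 118
AC = TC/Q = 118/4 = 59/2

59/2


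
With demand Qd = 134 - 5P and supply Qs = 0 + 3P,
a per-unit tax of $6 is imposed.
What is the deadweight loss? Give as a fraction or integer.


Pre-tax equilibrium quantity: Q* = 201/4
Post-tax equilibrium quantity: Q_tax = 39
Reduction in quantity: Q* - Q_tax = 45/4
DWL = (1/2) * tax * (Q* - Q_tax)
DWL = (1/2) * 6 * 45/4 = 135/4

135/4


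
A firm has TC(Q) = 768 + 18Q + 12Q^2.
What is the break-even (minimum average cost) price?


AC(Q) = 768/Q + 18 + 12Q
To minimize: dAC/dQ = -768/Q^2 + 12 = 0
Q^2 = 768/12 = 64
Q* = 8
Min AC = 768/8 + 18 + 12*8
Min AC = 96 + 18 + 96 = 210

210


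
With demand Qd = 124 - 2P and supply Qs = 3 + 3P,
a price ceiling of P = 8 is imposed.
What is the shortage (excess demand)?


At P = 8:
Qd = 124 - 2*8 = 108
Qs = 3 + 3*8 = 27
Shortage = Qd - Qs = 108 - 27 = 81

81


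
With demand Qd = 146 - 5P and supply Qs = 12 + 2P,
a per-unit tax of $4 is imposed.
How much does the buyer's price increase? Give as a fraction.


With a per-unit tax, the buyer's price increase depends on relative slopes.
Supply slope: d = 2, Demand slope: b = 5
Buyer's price increase = d * tax / (b + d)
= 2 * 4 / (5 + 2)
= 8 / 7 = 8/7

8/7


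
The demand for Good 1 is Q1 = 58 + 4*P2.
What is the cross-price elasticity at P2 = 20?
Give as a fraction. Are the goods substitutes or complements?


dQ1/dP2 = 4
At P2 = 20: Q1 = 58 + 4*20 = 138
Exy = (dQ1/dP2)(P2/Q1) = 4 * 20 / 138 = 40/69
Since Exy > 0, the goods are substitutes.

40/69 (substitutes)


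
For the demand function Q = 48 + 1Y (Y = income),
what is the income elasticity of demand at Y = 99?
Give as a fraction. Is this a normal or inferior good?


dQ/dY = 1
At Y = 99: Q = 48 + 1*99 = 147
Ey = (dQ/dY)(Y/Q) = 1 * 99 / 147 = 33/49
Since Ey > 0, this is a normal good.

33/49 (normal good)


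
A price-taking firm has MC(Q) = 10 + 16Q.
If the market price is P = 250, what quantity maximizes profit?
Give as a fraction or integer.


In perfect competition, profit is maximized where P = MC.
250 = 10 + 16Q
240 = 16Q
Q* = 240/16 = 15

15


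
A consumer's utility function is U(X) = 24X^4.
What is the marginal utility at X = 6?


MU = dU/dX = 24*4*X^(4-1)
MU = 96*X^3
At X = 6:
MU = 96 * 6^3
MU = 96 * 216 = 20736

20736


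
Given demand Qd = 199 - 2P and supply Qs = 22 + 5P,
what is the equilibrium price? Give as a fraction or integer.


At equilibrium, Qd = Qs.
199 - 2P = 22 + 5P
199 - 22 = 2P + 5P
177 = 7P
P* = 177/7 = 177/7

177/7


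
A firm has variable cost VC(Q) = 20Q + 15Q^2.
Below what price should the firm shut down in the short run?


AVC(Q) = VC(Q)/Q = 20 + 15Q
AVC is increasing in Q, so minimum AVC is at Q -> 0+.
Min AVC = 20
The firm should shut down if P < 20.

20


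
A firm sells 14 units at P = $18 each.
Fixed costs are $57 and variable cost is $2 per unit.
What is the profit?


Total Revenue = P * Q = 18 * 14 = $252
Total Cost = FC + VC*Q = 57 + 2*14 = $85
Profit = TR - TC = 252 - 85 = $167

$167


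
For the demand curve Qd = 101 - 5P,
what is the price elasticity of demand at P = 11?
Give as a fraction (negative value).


dQ/dP = -5
At P = 11: Q = 101 - 5*11 = 46
E = (dQ/dP)(P/Q) = (-5)(11/46) = -55/46

-55/46


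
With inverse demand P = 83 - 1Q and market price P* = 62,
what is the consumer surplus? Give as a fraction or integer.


Maximum willingness to pay (at Q=0): P_max = 83
Quantity demanded at P* = 62:
Q* = (83 - 62)/1 = 21
CS = (1/2) * Q* * (P_max - P*)
CS = (1/2) * 21 * (83 - 62)
CS = (1/2) * 21 * 21 = 441/2

441/2


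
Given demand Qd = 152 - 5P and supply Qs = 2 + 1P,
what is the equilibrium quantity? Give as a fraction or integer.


First find equilibrium price:
152 - 5P = 2 + 1P
P* = 150/6 = 25
Then substitute into demand:
Q* = 152 - 5 * 25 = 27

27


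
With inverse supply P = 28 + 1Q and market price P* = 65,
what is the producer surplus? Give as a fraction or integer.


Minimum supply price (at Q=0): P_min = 28
Quantity supplied at P* = 65:
Q* = (65 - 28)/1 = 37
PS = (1/2) * Q* * (P* - P_min)
PS = (1/2) * 37 * (65 - 28)
PS = (1/2) * 37 * 37 = 1369/2

1369/2


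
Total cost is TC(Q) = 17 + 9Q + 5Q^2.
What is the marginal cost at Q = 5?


MC = dTC/dQ = 9 + 2*5*Q
At Q = 5:
MC = 9 + 10*5
MC = 9 + 50 = 59

59


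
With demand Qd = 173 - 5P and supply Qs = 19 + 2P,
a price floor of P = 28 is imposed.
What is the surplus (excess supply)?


At P = 28:
Qd = 173 - 5*28 = 33
Qs = 19 + 2*28 = 75
Surplus = Qs - Qd = 75 - 33 = 42

42


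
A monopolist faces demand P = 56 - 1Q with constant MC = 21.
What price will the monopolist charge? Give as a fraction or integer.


MR = 56 - 2Q
Set MR = MC: 56 - 2Q = 21
Q* = 35/2
Substitute into demand:
P* = 56 - 1*35/2 = 77/2

77/2


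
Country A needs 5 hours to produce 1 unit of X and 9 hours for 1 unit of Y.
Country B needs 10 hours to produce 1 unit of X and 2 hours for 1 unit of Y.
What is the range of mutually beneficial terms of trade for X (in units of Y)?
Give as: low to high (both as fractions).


Opportunity cost of X for Country A = hours_X / hours_Y = 5/9 = 5/9 units of Y
Opportunity cost of X for Country B = hours_X / hours_Y = 10/2 = 5 units of Y
Terms of trade must be between the two opportunity costs.
Range: 5/9 to 5

5/9 to 5


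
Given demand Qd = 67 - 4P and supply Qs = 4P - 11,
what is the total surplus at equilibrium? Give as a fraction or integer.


Find equilibrium: 67 - 4P = 4P - 11
67 + 11 = 8P
P* = 78/8 = 39/4
Q* = 4*39/4 - 11 = 28
Inverse demand: P = 67/4 - Q/4, so P_max = 67/4
Inverse supply: P = 11/4 + Q/4, so P_min = 11/4
CS = (1/2) * 28 * (67/4 - 39/4) = 98
PS = (1/2) * 28 * (39/4 - 11/4) = 98
TS = CS + PS = 98 + 98 = 196

196


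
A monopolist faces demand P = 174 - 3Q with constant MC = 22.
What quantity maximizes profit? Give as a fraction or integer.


TR = P*Q = (174 - 3Q)Q = 174Q - 3Q^2
MR = dTR/dQ = 174 - 6Q
Set MR = MC:
174 - 6Q = 22
152 = 6Q
Q* = 152/6 = 76/3

76/3


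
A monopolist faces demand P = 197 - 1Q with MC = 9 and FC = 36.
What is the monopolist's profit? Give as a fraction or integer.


MR = MC: 197 - 2Q = 9
Q* = 94
P* = 197 - 1*94 = 103
Profit = (P* - MC)*Q* - FC
= (103 - 9)*94 - 36
= 94*94 - 36
= 8836 - 36 = 8800

8800


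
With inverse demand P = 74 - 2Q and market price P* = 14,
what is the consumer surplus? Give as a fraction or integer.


Maximum willingness to pay (at Q=0): P_max = 74
Quantity demanded at P* = 14:
Q* = (74 - 14)/2 = 30
CS = (1/2) * Q* * (P_max - P*)
CS = (1/2) * 30 * (74 - 14)
CS = (1/2) * 30 * 60 = 900

900


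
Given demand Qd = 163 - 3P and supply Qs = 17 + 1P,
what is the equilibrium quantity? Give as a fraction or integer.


First find equilibrium price:
163 - 3P = 17 + 1P
P* = 146/4 = 73/2
Then substitute into demand:
Q* = 163 - 3 * 73/2 = 107/2

107/2


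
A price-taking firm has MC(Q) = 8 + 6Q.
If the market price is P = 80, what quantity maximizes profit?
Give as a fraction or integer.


In perfect competition, profit is maximized where P = MC.
80 = 8 + 6Q
72 = 6Q
Q* = 72/6 = 12

12


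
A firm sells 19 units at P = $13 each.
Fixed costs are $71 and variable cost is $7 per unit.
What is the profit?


Total Revenue = P * Q = 13 * 19 = $247
Total Cost = FC + VC*Q = 71 + 7*19 = $204
Profit = TR - TC = 247 - 204 = $43

$43


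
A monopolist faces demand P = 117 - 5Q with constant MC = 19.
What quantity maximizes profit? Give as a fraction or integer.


TR = P*Q = (117 - 5Q)Q = 117Q - 5Q^2
MR = dTR/dQ = 117 - 10Q
Set MR = MC:
117 - 10Q = 19
98 = 10Q
Q* = 98/10 = 49/5

49/5


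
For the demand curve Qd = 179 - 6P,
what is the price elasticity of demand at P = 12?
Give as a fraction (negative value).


dQ/dP = -6
At P = 12: Q = 179 - 6*12 = 107
E = (dQ/dP)(P/Q) = (-6)(12/107) = -72/107

-72/107


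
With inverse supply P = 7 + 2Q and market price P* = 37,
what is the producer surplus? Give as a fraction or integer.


Minimum supply price (at Q=0): P_min = 7
Quantity supplied at P* = 37:
Q* = (37 - 7)/2 = 15
PS = (1/2) * Q* * (P* - P_min)
PS = (1/2) * 15 * (37 - 7)
PS = (1/2) * 15 * 30 = 225

225


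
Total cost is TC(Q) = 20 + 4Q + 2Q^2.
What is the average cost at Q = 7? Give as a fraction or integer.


TC(7) = 20 + 4*7 + 2*7^2
TC(7) = 20 + 28 + 98 = 146
AC = TC/Q = 146/7 = 146/7

146/7


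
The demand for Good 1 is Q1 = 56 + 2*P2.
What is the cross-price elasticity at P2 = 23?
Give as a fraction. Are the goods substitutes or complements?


dQ1/dP2 = 2
At P2 = 23: Q1 = 56 + 2*23 = 102
Exy = (dQ1/dP2)(P2/Q1) = 2 * 23 / 102 = 23/51
Since Exy > 0, the goods are substitutes.

23/51 (substitutes)


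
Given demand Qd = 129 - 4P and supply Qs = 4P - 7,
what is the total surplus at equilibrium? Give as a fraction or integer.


Find equilibrium: 129 - 4P = 4P - 7
129 + 7 = 8P
P* = 136/8 = 17
Q* = 4*17 - 7 = 61
Inverse demand: P = 129/4 - Q/4, so P_max = 129/4
Inverse supply: P = 7/4 + Q/4, so P_min = 7/4
CS = (1/2) * 61 * (129/4 - 17) = 3721/8
PS = (1/2) * 61 * (17 - 7/4) = 3721/8
TS = CS + PS = 3721/8 + 3721/8 = 3721/4

3721/4


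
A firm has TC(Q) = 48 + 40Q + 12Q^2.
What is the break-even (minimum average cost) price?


AC(Q) = 48/Q + 40 + 12Q
To minimize: dAC/dQ = -48/Q^2 + 12 = 0
Q^2 = 48/12 = 4
Q* = 2
Min AC = 48/2 + 40 + 12*2
Min AC = 24 + 40 + 24 = 88

88


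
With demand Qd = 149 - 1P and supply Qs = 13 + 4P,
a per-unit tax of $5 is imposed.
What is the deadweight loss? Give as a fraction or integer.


Pre-tax equilibrium quantity: Q* = 609/5
Post-tax equilibrium quantity: Q_tax = 589/5
Reduction in quantity: Q* - Q_tax = 4
DWL = (1/2) * tax * (Q* - Q_tax)
DWL = (1/2) * 5 * 4 = 10

10


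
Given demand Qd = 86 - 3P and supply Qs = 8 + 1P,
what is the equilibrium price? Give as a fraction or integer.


At equilibrium, Qd = Qs.
86 - 3P = 8 + 1P
86 - 8 = 3P + 1P
78 = 4P
P* = 78/4 = 39/2

39/2


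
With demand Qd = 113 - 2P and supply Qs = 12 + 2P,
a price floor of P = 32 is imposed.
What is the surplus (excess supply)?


At P = 32:
Qd = 113 - 2*32 = 49
Qs = 12 + 2*32 = 76
Surplus = Qs - Qd = 76 - 49 = 27

27


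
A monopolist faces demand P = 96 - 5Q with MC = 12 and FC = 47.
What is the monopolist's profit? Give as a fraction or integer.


MR = MC: 96 - 10Q = 12
Q* = 42/5
P* = 96 - 5*42/5 = 54
Profit = (P* - MC)*Q* - FC
= (54 - 12)*42/5 - 47
= 42*42/5 - 47
= 1764/5 - 47 = 1529/5

1529/5


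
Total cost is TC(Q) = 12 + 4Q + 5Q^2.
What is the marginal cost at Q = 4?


MC = dTC/dQ = 4 + 2*5*Q
At Q = 4:
MC = 4 + 10*4
MC = 4 + 40 = 44

44


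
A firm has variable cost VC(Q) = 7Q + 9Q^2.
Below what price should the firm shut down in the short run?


AVC(Q) = VC(Q)/Q = 7 + 9Q
AVC is increasing in Q, so minimum AVC is at Q -> 0+.
Min AVC = 7
The firm should shut down if P < 7.

7


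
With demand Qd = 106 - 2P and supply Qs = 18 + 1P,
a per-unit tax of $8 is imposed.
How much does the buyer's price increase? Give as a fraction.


With a per-unit tax, the buyer's price increase depends on relative slopes.
Supply slope: d = 1, Demand slope: b = 2
Buyer's price increase = d * tax / (b + d)
= 1 * 8 / (2 + 1)
= 8 / 3 = 8/3

8/3


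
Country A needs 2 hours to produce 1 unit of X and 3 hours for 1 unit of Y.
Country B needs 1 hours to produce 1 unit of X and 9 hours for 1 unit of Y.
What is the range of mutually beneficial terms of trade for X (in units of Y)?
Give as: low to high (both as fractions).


Opportunity cost of X for Country A = hours_X / hours_Y = 2/3 = 2/3 units of Y
Opportunity cost of X for Country B = hours_X / hours_Y = 1/9 = 1/9 units of Y
Terms of trade must be between the two opportunity costs.
Range: 1/9 to 2/3

1/9 to 2/3


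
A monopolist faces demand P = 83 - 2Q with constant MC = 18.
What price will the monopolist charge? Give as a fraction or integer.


MR = 83 - 4Q
Set MR = MC: 83 - 4Q = 18
Q* = 65/4
Substitute into demand:
P* = 83 - 2*65/4 = 101/2

101/2


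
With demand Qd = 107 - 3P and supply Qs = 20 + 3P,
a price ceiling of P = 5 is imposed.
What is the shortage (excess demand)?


At P = 5:
Qd = 107 - 3*5 = 92
Qs = 20 + 3*5 = 35
Shortage = Qd - Qs = 92 - 35 = 57

57


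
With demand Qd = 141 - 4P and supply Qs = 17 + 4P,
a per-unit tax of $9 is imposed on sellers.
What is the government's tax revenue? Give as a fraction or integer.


With tax on sellers, new supply: Qs' = 17 + 4(P - 9)
= 4P - 19
New equilibrium quantity:
Q_new = 61
Tax revenue = tax * Q_new = 9 * 61 = 549

549


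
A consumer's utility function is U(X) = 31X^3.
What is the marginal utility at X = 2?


MU = dU/dX = 31*3*X^(3-1)
MU = 93*X^2
At X = 2:
MU = 93 * 2^2
MU = 93 * 4 = 372

372


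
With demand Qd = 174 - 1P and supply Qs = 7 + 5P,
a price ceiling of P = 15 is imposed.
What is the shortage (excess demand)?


At P = 15:
Qd = 174 - 1*15 = 159
Qs = 7 + 5*15 = 82
Shortage = Qd - Qs = 159 - 82 = 77

77


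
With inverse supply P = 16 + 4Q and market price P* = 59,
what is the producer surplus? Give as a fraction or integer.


Minimum supply price (at Q=0): P_min = 16
Quantity supplied at P* = 59:
Q* = (59 - 16)/4 = 43/4
PS = (1/2) * Q* * (P* - P_min)
PS = (1/2) * 43/4 * (59 - 16)
PS = (1/2) * 43/4 * 43 = 1849/8

1849/8


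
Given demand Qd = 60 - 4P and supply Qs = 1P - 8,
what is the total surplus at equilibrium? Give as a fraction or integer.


Find equilibrium: 60 - 4P = 1P - 8
60 + 8 = 5P
P* = 68/5 = 68/5
Q* = 1*68/5 - 8 = 28/5
Inverse demand: P = 15 - Q/4, so P_max = 15
Inverse supply: P = 8 + Q/1, so P_min = 8
CS = (1/2) * 28/5 * (15 - 68/5) = 98/25
PS = (1/2) * 28/5 * (68/5 - 8) = 392/25
TS = CS + PS = 98/25 + 392/25 = 98/5

98/5


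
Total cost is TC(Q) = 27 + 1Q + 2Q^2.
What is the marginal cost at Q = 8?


MC = dTC/dQ = 1 + 2*2*Q
At Q = 8:
MC = 1 + 4*8
MC = 1 + 32 = 33

33


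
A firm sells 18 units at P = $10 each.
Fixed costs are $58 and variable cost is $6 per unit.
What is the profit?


Total Revenue = P * Q = 10 * 18 = $180
Total Cost = FC + VC*Q = 58 + 6*18 = $166
Profit = TR - TC = 180 - 166 = $14

$14


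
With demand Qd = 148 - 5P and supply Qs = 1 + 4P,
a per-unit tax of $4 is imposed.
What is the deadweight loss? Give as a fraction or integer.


Pre-tax equilibrium quantity: Q* = 199/3
Post-tax equilibrium quantity: Q_tax = 517/9
Reduction in quantity: Q* - Q_tax = 80/9
DWL = (1/2) * tax * (Q* - Q_tax)
DWL = (1/2) * 4 * 80/9 = 160/9

160/9


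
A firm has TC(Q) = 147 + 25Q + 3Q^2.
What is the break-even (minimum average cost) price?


AC(Q) = 147/Q + 25 + 3Q
To minimize: dAC/dQ = -147/Q^2 + 3 = 0
Q^2 = 147/3 = 49
Q* = 7
Min AC = 147/7 + 25 + 3*7
Min AC = 21 + 25 + 21 = 67

67


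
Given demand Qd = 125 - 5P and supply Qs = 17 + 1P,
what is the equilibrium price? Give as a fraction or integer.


At equilibrium, Qd = Qs.
125 - 5P = 17 + 1P
125 - 17 = 5P + 1P
108 = 6P
P* = 108/6 = 18

18


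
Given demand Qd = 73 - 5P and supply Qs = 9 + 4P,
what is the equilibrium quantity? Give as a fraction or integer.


First find equilibrium price:
73 - 5P = 9 + 4P
P* = 64/9 = 64/9
Then substitute into demand:
Q* = 73 - 5 * 64/9 = 337/9

337/9


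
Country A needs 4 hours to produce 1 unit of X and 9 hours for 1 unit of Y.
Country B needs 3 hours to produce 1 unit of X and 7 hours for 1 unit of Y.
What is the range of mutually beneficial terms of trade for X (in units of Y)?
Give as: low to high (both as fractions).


Opportunity cost of X for Country A = hours_X / hours_Y = 4/9 = 4/9 units of Y
Opportunity cost of X for Country B = hours_X / hours_Y = 3/7 = 3/7 units of Y
Terms of trade must be between the two opportunity costs.
Range: 3/7 to 4/9

3/7 to 4/9


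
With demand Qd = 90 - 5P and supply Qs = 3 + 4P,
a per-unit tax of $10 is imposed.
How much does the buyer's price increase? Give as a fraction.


With a per-unit tax, the buyer's price increase depends on relative slopes.
Supply slope: d = 4, Demand slope: b = 5
Buyer's price increase = d * tax / (b + d)
= 4 * 10 / (5 + 4)
= 40 / 9 = 40/9

40/9


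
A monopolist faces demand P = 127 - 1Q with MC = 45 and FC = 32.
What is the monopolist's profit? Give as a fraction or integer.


MR = MC: 127 - 2Q = 45
Q* = 41
P* = 127 - 1*41 = 86
Profit = (P* - MC)*Q* - FC
= (86 - 45)*41 - 32
= 41*41 - 32
= 1681 - 32 = 1649

1649


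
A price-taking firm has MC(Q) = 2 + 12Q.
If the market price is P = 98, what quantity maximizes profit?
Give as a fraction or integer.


In perfect competition, profit is maximized where P = MC.
98 = 2 + 12Q
96 = 12Q
Q* = 96/12 = 8

8


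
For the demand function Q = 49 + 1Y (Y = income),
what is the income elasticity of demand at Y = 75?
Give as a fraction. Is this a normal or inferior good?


dQ/dY = 1
At Y = 75: Q = 49 + 1*75 = 124
Ey = (dQ/dY)(Y/Q) = 1 * 75 / 124 = 75/124
Since Ey > 0, this is a normal good.

75/124 (normal good)


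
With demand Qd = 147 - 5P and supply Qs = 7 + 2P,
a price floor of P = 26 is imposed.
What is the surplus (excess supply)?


At P = 26:
Qd = 147 - 5*26 = 17
Qs = 7 + 2*26 = 59
Surplus = Qs - Qd = 59 - 17 = 42

42


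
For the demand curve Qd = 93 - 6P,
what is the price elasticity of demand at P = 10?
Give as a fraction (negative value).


dQ/dP = -6
At P = 10: Q = 93 - 6*10 = 33
E = (dQ/dP)(P/Q) = (-6)(10/33) = -20/11

-20/11


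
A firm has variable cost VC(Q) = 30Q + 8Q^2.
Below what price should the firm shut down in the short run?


AVC(Q) = VC(Q)/Q = 30 + 8Q
AVC is increasing in Q, so minimum AVC is at Q -> 0+.
Min AVC = 30
The firm should shut down if P < 30.

30


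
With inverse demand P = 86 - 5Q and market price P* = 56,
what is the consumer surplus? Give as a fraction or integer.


Maximum willingness to pay (at Q=0): P_max = 86
Quantity demanded at P* = 56:
Q* = (86 - 56)/5 = 6
CS = (1/2) * Q* * (P_max - P*)
CS = (1/2) * 6 * (86 - 56)
CS = (1/2) * 6 * 30 = 90

90


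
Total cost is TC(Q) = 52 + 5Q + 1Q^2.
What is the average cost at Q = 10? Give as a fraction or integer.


TC(10) = 52 + 5*10 + 1*10^2
TC(10) = 52 + 50 + 100 = 202
AC = TC/Q = 202/10 = 101/5

101/5


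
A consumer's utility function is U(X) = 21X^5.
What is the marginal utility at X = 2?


MU = dU/dX = 21*5*X^(5-1)
MU = 105*X^4
At X = 2:
MU = 105 * 2^4
MU = 105 * 16 = 1680

1680


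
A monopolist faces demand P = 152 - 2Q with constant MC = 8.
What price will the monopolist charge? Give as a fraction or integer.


MR = 152 - 4Q
Set MR = MC: 152 - 4Q = 8
Q* = 36
Substitute into demand:
P* = 152 - 2*36 = 80

80


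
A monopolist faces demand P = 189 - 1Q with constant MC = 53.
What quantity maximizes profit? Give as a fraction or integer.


TR = P*Q = (189 - 1Q)Q = 189Q - 1Q^2
MR = dTR/dQ = 189 - 2Q
Set MR = MC:
189 - 2Q = 53
136 = 2Q
Q* = 136/2 = 68

68


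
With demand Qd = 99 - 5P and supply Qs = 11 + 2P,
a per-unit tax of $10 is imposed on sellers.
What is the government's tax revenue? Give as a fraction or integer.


With tax on sellers, new supply: Qs' = 11 + 2(P - 10)
= 2P - 9
New equilibrium quantity:
Q_new = 153/7
Tax revenue = tax * Q_new = 10 * 153/7 = 1530/7

1530/7


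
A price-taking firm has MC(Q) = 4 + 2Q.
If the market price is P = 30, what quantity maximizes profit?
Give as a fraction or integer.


In perfect competition, profit is maximized where P = MC.
30 = 4 + 2Q
26 = 2Q
Q* = 26/2 = 13

13


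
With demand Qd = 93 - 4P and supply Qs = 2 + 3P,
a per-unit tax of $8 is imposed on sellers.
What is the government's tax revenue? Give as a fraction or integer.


With tax on sellers, new supply: Qs' = 2 + 3(P - 8)
= 3P - 22
New equilibrium quantity:
Q_new = 191/7
Tax revenue = tax * Q_new = 8 * 191/7 = 1528/7

1528/7


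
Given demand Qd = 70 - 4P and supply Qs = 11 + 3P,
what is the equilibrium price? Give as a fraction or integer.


At equilibrium, Qd = Qs.
70 - 4P = 11 + 3P
70 - 11 = 4P + 3P
59 = 7P
P* = 59/7 = 59/7

59/7


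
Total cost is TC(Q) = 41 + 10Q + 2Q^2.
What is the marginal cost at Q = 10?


MC = dTC/dQ = 10 + 2*2*Q
At Q = 10:
MC = 10 + 4*10
MC = 10 + 40 = 50

50
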